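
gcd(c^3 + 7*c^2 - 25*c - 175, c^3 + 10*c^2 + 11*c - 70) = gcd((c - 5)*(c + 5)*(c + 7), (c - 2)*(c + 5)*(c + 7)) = c^2 + 12*c + 35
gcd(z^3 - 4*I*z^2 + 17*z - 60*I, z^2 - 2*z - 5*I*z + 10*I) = z - 5*I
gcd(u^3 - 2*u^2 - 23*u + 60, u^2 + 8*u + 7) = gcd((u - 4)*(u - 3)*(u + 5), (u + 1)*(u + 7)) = 1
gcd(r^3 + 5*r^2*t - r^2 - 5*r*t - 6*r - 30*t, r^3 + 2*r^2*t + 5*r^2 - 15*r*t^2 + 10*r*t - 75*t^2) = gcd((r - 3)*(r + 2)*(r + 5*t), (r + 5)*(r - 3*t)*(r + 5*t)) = r + 5*t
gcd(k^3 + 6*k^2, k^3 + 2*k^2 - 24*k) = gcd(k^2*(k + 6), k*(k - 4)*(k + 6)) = k^2 + 6*k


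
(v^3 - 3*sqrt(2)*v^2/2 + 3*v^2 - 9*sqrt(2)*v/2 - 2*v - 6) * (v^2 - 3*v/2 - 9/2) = v^5 - 3*sqrt(2)*v^4/2 + 3*v^4/2 - 11*v^3 - 9*sqrt(2)*v^3/4 - 33*v^2/2 + 27*sqrt(2)*v^2/2 + 18*v + 81*sqrt(2)*v/4 + 27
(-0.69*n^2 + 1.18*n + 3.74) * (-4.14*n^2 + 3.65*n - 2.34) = 2.8566*n^4 - 7.4037*n^3 - 9.562*n^2 + 10.8898*n - 8.7516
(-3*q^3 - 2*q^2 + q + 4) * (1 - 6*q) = 18*q^4 + 9*q^3 - 8*q^2 - 23*q + 4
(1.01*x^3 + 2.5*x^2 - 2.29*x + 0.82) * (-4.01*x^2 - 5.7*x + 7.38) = -4.0501*x^5 - 15.782*x^4 + 2.3867*x^3 + 28.2148*x^2 - 21.5742*x + 6.0516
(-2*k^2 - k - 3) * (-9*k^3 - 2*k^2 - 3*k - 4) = 18*k^5 + 13*k^4 + 35*k^3 + 17*k^2 + 13*k + 12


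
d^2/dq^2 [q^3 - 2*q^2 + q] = 6*q - 4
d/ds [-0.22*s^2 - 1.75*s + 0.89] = -0.44*s - 1.75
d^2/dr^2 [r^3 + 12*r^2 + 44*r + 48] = 6*r + 24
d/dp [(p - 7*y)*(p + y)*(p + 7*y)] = 3*p^2 + 2*p*y - 49*y^2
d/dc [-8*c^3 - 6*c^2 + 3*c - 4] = -24*c^2 - 12*c + 3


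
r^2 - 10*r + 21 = (r - 7)*(r - 3)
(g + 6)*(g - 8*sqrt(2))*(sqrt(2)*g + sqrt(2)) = sqrt(2)*g^3 - 16*g^2 + 7*sqrt(2)*g^2 - 112*g + 6*sqrt(2)*g - 96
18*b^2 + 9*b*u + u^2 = (3*b + u)*(6*b + u)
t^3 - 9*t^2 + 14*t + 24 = (t - 6)*(t - 4)*(t + 1)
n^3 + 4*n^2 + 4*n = n*(n + 2)^2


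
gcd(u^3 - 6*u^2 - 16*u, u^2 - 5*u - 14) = u + 2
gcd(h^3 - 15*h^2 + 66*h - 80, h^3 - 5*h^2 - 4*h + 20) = h^2 - 7*h + 10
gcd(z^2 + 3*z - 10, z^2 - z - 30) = z + 5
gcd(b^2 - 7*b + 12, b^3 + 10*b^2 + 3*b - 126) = b - 3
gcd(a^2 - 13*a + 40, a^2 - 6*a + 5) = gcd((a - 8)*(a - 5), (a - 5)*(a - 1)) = a - 5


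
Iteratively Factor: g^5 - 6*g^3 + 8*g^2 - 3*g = (g + 3)*(g^4 - 3*g^3 + 3*g^2 - g) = (g - 1)*(g + 3)*(g^3 - 2*g^2 + g) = (g - 1)^2*(g + 3)*(g^2 - g) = g*(g - 1)^2*(g + 3)*(g - 1)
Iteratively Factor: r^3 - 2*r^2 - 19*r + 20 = (r - 5)*(r^2 + 3*r - 4) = (r - 5)*(r + 4)*(r - 1)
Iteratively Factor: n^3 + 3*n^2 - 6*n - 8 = (n - 2)*(n^2 + 5*n + 4) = (n - 2)*(n + 4)*(n + 1)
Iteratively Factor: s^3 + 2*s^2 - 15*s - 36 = (s + 3)*(s^2 - s - 12) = (s + 3)^2*(s - 4)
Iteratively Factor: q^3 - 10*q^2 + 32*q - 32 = (q - 4)*(q^2 - 6*q + 8) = (q - 4)*(q - 2)*(q - 4)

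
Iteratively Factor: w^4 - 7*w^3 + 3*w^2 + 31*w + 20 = (w + 1)*(w^3 - 8*w^2 + 11*w + 20) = (w - 4)*(w + 1)*(w^2 - 4*w - 5) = (w - 4)*(w + 1)^2*(w - 5)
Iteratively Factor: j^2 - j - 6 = (j - 3)*(j + 2)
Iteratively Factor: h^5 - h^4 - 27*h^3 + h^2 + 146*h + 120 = (h + 2)*(h^4 - 3*h^3 - 21*h^2 + 43*h + 60) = (h + 2)*(h + 4)*(h^3 - 7*h^2 + 7*h + 15) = (h - 3)*(h + 2)*(h + 4)*(h^2 - 4*h - 5) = (h - 3)*(h + 1)*(h + 2)*(h + 4)*(h - 5)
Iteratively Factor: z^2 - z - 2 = (z + 1)*(z - 2)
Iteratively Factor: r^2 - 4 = (r + 2)*(r - 2)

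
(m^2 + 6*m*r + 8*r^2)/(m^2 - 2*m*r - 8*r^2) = (-m - 4*r)/(-m + 4*r)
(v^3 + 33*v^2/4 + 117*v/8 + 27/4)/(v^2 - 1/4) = (8*v^3 + 66*v^2 + 117*v + 54)/(2*(4*v^2 - 1))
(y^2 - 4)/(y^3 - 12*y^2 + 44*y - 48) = (y + 2)/(y^2 - 10*y + 24)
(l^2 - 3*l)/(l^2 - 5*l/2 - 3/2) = 2*l/(2*l + 1)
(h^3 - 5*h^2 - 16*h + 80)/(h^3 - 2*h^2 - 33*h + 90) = (h^2 - 16)/(h^2 + 3*h - 18)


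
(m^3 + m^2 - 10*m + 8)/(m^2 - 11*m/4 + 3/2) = 4*(m^2 + 3*m - 4)/(4*m - 3)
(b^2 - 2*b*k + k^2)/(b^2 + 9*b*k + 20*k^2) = (b^2 - 2*b*k + k^2)/(b^2 + 9*b*k + 20*k^2)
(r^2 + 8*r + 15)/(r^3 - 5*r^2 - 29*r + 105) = (r + 3)/(r^2 - 10*r + 21)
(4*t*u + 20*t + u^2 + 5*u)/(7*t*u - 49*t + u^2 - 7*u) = (4*t*u + 20*t + u^2 + 5*u)/(7*t*u - 49*t + u^2 - 7*u)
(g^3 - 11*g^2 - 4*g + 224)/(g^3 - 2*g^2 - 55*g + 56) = (g^2 - 3*g - 28)/(g^2 + 6*g - 7)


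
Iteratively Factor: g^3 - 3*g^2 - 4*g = (g + 1)*(g^2 - 4*g) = (g - 4)*(g + 1)*(g)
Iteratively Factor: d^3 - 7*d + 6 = (d - 1)*(d^2 + d - 6) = (d - 1)*(d + 3)*(d - 2)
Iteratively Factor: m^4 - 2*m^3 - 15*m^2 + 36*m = (m - 3)*(m^3 + m^2 - 12*m) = m*(m - 3)*(m^2 + m - 12) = m*(m - 3)^2*(m + 4)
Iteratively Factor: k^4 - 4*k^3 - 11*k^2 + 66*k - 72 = (k - 3)*(k^3 - k^2 - 14*k + 24) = (k - 3)*(k - 2)*(k^2 + k - 12) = (k - 3)^2*(k - 2)*(k + 4)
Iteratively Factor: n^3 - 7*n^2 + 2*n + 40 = (n - 4)*(n^2 - 3*n - 10) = (n - 4)*(n + 2)*(n - 5)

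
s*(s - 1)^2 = s^3 - 2*s^2 + s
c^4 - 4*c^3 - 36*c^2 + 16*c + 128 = (c - 8)*(c - 2)*(c + 2)*(c + 4)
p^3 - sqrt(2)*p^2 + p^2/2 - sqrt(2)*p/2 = p*(p + 1/2)*(p - sqrt(2))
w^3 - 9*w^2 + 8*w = w*(w - 8)*(w - 1)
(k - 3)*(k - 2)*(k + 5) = k^3 - 19*k + 30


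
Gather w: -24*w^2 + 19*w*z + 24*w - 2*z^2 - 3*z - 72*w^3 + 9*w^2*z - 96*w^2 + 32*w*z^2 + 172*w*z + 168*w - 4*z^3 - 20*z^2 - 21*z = -72*w^3 + w^2*(9*z - 120) + w*(32*z^2 + 191*z + 192) - 4*z^3 - 22*z^2 - 24*z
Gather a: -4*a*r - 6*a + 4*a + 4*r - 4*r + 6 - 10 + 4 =a*(-4*r - 2)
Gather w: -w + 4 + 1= 5 - w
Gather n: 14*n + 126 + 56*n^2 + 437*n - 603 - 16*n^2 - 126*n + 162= 40*n^2 + 325*n - 315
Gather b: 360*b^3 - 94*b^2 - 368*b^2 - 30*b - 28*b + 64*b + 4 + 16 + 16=360*b^3 - 462*b^2 + 6*b + 36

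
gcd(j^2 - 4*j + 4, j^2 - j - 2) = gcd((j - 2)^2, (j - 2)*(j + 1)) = j - 2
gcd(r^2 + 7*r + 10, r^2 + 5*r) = r + 5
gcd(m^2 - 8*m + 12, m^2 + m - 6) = m - 2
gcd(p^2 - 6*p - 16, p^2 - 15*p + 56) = p - 8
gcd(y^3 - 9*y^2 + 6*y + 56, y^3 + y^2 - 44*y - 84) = y^2 - 5*y - 14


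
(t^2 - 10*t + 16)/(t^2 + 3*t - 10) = (t - 8)/(t + 5)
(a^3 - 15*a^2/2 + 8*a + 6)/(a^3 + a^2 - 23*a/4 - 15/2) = 2*(2*a^3 - 15*a^2 + 16*a + 12)/(4*a^3 + 4*a^2 - 23*a - 30)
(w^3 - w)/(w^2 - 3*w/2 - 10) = 2*w*(1 - w^2)/(-2*w^2 + 3*w + 20)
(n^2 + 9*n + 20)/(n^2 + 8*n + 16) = (n + 5)/(n + 4)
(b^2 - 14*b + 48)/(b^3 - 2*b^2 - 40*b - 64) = (b - 6)/(b^2 + 6*b + 8)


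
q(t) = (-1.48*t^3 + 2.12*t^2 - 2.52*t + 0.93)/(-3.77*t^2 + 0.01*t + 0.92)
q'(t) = (7.54*t - 0.01)*(-1.48*t^3 + 2.12*t^2 - 2.52*t + 0.93)/(-3.77*t^2 + 0.01*t + 0.92)^2 + (-4.44*t^2 + 4.24*t - 2.52)/(-3.77*t^2 + 0.01*t + 0.92) = (5.5796*t^4 - 0.0296000000000021*t^3 - 13.564*t^2 + 10.913*t - 2.3277)/(14.2129*t^4 - 0.0754*t^3 - 6.9367*t^2 + 0.0184*t + 0.8464)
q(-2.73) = -1.97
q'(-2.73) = 0.24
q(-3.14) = -2.08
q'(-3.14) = 0.28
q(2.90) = 0.80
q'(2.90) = 0.33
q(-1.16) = -2.16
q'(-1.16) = -1.33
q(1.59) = 0.43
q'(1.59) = 0.22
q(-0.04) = 1.13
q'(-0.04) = -3.34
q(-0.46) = 22.79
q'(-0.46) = -719.72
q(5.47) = 1.71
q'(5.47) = 0.37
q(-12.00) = -5.34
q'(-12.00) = 0.39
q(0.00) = 1.01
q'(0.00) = -2.75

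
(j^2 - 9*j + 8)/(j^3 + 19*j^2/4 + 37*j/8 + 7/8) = 8*(j^2 - 9*j + 8)/(8*j^3 + 38*j^2 + 37*j + 7)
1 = 1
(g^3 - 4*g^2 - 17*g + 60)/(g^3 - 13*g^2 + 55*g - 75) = (g + 4)/(g - 5)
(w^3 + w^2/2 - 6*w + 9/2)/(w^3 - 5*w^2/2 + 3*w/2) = (w + 3)/w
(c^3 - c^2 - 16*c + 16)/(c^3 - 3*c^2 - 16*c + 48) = (c - 1)/(c - 3)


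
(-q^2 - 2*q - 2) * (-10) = 10*q^2 + 20*q + 20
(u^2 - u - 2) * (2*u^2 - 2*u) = 2*u^4 - 4*u^3 - 2*u^2 + 4*u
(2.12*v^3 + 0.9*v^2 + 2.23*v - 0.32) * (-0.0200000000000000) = -0.0424*v^3 - 0.018*v^2 - 0.0446*v + 0.0064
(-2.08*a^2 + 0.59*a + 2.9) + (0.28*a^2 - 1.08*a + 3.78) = -1.8*a^2 - 0.49*a + 6.68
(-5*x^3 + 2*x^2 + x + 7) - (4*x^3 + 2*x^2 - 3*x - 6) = -9*x^3 + 4*x + 13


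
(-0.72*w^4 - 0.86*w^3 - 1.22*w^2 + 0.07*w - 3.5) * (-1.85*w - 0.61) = 1.332*w^5 + 2.0302*w^4 + 2.7816*w^3 + 0.6147*w^2 + 6.4323*w + 2.135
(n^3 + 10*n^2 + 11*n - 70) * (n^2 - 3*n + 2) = n^5 + 7*n^4 - 17*n^3 - 83*n^2 + 232*n - 140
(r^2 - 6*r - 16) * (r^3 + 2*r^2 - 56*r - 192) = r^5 - 4*r^4 - 84*r^3 + 112*r^2 + 2048*r + 3072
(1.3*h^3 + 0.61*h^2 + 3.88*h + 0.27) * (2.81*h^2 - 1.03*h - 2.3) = 3.653*h^5 + 0.3751*h^4 + 7.2845*h^3 - 4.6407*h^2 - 9.2021*h - 0.621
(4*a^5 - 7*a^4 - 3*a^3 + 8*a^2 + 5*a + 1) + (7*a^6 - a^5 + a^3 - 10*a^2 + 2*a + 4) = 7*a^6 + 3*a^5 - 7*a^4 - 2*a^3 - 2*a^2 + 7*a + 5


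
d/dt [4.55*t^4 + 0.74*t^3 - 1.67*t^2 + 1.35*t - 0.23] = 18.2*t^3 + 2.22*t^2 - 3.34*t + 1.35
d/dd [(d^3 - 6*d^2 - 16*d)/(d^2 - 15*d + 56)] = (d^2 - 14*d - 14)/(d^2 - 14*d + 49)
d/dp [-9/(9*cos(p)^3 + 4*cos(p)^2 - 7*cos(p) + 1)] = 9*(-27*cos(p)^2 - 8*cos(p) + 7)*sin(p)/(9*cos(p)^3 + 4*cos(p)^2 - 7*cos(p) + 1)^2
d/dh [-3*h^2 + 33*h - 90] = 33 - 6*h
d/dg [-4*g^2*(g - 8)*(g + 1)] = 4*g*(-4*g^2 + 21*g + 16)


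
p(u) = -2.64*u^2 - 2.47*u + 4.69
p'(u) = -5.28*u - 2.47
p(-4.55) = -38.73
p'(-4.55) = 21.55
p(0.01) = 4.67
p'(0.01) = -2.52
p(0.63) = 2.09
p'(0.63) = -5.80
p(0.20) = 4.09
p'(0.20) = -3.53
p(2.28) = -14.67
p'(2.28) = -14.51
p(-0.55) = 5.25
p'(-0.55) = 0.43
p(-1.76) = 0.86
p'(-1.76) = 6.82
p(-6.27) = -83.61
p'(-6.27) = 30.64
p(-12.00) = -345.83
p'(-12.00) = 60.89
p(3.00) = -26.48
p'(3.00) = -18.31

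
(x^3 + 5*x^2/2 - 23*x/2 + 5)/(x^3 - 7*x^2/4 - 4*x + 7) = 2*(2*x^2 + 9*x - 5)/(4*x^2 + x - 14)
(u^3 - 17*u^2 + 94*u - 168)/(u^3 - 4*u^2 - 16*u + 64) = (u^2 - 13*u + 42)/(u^2 - 16)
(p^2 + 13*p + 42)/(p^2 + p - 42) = (p + 6)/(p - 6)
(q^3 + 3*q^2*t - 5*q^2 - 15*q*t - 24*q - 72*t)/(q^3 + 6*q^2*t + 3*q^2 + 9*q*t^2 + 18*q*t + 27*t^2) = (q - 8)/(q + 3*t)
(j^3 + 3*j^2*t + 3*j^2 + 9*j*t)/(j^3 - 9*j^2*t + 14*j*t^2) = (j^2 + 3*j*t + 3*j + 9*t)/(j^2 - 9*j*t + 14*t^2)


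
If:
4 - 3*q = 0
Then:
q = 4/3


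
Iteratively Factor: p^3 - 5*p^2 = (p - 5)*(p^2) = p*(p - 5)*(p)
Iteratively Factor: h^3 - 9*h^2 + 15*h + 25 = (h - 5)*(h^2 - 4*h - 5) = (h - 5)^2*(h + 1)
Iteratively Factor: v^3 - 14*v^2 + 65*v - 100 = (v - 5)*(v^2 - 9*v + 20) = (v - 5)*(v - 4)*(v - 5)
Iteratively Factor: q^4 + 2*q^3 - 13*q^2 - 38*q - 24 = (q - 4)*(q^3 + 6*q^2 + 11*q + 6) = (q - 4)*(q + 3)*(q^2 + 3*q + 2) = (q - 4)*(q + 1)*(q + 3)*(q + 2)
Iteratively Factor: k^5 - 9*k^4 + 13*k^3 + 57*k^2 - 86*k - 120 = (k - 3)*(k^4 - 6*k^3 - 5*k^2 + 42*k + 40) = (k - 3)*(k + 1)*(k^3 - 7*k^2 + 2*k + 40) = (k - 3)*(k + 1)*(k + 2)*(k^2 - 9*k + 20) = (k - 5)*(k - 3)*(k + 1)*(k + 2)*(k - 4)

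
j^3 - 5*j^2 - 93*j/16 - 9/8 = (j - 6)*(j + 1/4)*(j + 3/4)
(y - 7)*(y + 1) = y^2 - 6*y - 7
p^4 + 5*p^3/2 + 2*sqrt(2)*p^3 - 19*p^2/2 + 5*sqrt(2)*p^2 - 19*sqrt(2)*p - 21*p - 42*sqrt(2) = (p - 3)*(p + 2)*(p + 7/2)*(p + 2*sqrt(2))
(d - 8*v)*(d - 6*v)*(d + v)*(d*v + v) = d^4*v - 13*d^3*v^2 + d^3*v + 34*d^2*v^3 - 13*d^2*v^2 + 48*d*v^4 + 34*d*v^3 + 48*v^4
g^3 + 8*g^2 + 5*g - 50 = (g - 2)*(g + 5)^2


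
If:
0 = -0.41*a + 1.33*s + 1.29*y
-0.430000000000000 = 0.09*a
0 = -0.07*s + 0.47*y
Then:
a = -4.78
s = -1.29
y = -0.19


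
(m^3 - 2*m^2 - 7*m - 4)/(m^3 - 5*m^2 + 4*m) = (m^2 + 2*m + 1)/(m*(m - 1))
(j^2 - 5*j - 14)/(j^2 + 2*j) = (j - 7)/j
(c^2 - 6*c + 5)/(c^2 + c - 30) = (c - 1)/(c + 6)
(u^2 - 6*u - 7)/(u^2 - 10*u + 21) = (u + 1)/(u - 3)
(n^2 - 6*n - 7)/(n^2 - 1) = (n - 7)/(n - 1)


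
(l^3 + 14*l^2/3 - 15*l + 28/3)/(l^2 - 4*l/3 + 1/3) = (3*l^2 + 17*l - 28)/(3*l - 1)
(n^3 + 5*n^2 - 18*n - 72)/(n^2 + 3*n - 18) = (n^2 - n - 12)/(n - 3)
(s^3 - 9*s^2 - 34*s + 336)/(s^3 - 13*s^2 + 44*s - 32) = (s^2 - s - 42)/(s^2 - 5*s + 4)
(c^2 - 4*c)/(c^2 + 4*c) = (c - 4)/(c + 4)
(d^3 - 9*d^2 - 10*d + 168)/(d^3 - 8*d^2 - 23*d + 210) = (d + 4)/(d + 5)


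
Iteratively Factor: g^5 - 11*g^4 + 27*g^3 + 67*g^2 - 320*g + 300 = (g + 3)*(g^4 - 14*g^3 + 69*g^2 - 140*g + 100) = (g - 2)*(g + 3)*(g^3 - 12*g^2 + 45*g - 50) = (g - 2)^2*(g + 3)*(g^2 - 10*g + 25) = (g - 5)*(g - 2)^2*(g + 3)*(g - 5)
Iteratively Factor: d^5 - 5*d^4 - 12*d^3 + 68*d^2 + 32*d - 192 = (d + 2)*(d^4 - 7*d^3 + 2*d^2 + 64*d - 96) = (d - 2)*(d + 2)*(d^3 - 5*d^2 - 8*d + 48) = (d - 4)*(d - 2)*(d + 2)*(d^2 - d - 12) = (d - 4)*(d - 2)*(d + 2)*(d + 3)*(d - 4)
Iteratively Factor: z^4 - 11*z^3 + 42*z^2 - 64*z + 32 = (z - 4)*(z^3 - 7*z^2 + 14*z - 8) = (z - 4)^2*(z^2 - 3*z + 2) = (z - 4)^2*(z - 1)*(z - 2)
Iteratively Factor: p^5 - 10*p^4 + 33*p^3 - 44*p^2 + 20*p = (p - 1)*(p^4 - 9*p^3 + 24*p^2 - 20*p) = (p - 2)*(p - 1)*(p^3 - 7*p^2 + 10*p) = (p - 5)*(p - 2)*(p - 1)*(p^2 - 2*p) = p*(p - 5)*(p - 2)*(p - 1)*(p - 2)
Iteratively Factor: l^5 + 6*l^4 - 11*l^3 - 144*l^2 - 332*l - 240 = (l + 2)*(l^4 + 4*l^3 - 19*l^2 - 106*l - 120) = (l - 5)*(l + 2)*(l^3 + 9*l^2 + 26*l + 24) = (l - 5)*(l + 2)^2*(l^2 + 7*l + 12) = (l - 5)*(l + 2)^2*(l + 3)*(l + 4)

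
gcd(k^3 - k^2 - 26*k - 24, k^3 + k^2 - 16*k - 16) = k^2 + 5*k + 4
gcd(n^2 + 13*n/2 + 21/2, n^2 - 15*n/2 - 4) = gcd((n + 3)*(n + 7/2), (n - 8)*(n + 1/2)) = 1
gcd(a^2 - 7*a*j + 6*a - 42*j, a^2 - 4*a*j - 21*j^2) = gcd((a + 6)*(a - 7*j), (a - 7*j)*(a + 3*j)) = a - 7*j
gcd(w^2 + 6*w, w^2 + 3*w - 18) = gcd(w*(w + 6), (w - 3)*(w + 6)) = w + 6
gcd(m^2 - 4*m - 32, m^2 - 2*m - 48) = m - 8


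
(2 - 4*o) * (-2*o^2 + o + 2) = 8*o^3 - 8*o^2 - 6*o + 4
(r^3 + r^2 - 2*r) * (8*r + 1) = 8*r^4 + 9*r^3 - 15*r^2 - 2*r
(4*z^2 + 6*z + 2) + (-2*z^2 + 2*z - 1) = 2*z^2 + 8*z + 1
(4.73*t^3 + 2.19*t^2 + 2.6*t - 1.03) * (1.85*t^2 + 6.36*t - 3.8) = 8.7505*t^5 + 34.1343*t^4 + 0.7644*t^3 + 6.3085*t^2 - 16.4308*t + 3.914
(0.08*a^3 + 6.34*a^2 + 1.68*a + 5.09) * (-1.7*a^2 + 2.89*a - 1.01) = -0.136*a^5 - 10.5468*a^4 + 15.3858*a^3 - 10.2012*a^2 + 13.0133*a - 5.1409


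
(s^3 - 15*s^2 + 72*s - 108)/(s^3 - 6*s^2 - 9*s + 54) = (s - 6)/(s + 3)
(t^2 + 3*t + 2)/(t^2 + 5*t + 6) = (t + 1)/(t + 3)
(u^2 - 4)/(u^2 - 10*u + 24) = (u^2 - 4)/(u^2 - 10*u + 24)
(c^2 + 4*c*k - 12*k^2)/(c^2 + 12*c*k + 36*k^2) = (c - 2*k)/(c + 6*k)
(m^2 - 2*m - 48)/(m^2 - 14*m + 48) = (m + 6)/(m - 6)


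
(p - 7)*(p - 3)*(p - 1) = p^3 - 11*p^2 + 31*p - 21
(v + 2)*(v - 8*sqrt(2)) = v^2 - 8*sqrt(2)*v + 2*v - 16*sqrt(2)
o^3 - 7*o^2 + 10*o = o*(o - 5)*(o - 2)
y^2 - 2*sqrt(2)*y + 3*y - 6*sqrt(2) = (y + 3)*(y - 2*sqrt(2))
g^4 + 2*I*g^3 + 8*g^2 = g^2*(g - 2*I)*(g + 4*I)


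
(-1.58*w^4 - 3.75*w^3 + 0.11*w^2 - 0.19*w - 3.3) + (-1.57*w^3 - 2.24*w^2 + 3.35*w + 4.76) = -1.58*w^4 - 5.32*w^3 - 2.13*w^2 + 3.16*w + 1.46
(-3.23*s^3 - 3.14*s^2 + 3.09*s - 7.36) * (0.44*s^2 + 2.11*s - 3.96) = -1.4212*s^5 - 8.1969*s^4 + 7.525*s^3 + 15.7159*s^2 - 27.766*s + 29.1456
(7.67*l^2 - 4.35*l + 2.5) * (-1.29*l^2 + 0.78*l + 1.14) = -9.8943*l^4 + 11.5941*l^3 + 2.1258*l^2 - 3.009*l + 2.85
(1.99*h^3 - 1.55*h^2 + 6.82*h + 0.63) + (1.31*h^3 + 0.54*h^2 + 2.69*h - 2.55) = 3.3*h^3 - 1.01*h^2 + 9.51*h - 1.92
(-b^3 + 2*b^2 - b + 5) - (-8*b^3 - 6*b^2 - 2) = 7*b^3 + 8*b^2 - b + 7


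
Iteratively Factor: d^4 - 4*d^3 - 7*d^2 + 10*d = (d)*(d^3 - 4*d^2 - 7*d + 10) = d*(d + 2)*(d^2 - 6*d + 5) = d*(d - 5)*(d + 2)*(d - 1)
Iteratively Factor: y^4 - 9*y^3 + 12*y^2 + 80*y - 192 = (y - 4)*(y^3 - 5*y^2 - 8*y + 48) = (y - 4)^2*(y^2 - y - 12) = (y - 4)^3*(y + 3)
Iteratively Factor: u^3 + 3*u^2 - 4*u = (u)*(u^2 + 3*u - 4) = u*(u - 1)*(u + 4)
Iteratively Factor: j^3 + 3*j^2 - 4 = (j - 1)*(j^2 + 4*j + 4) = (j - 1)*(j + 2)*(j + 2)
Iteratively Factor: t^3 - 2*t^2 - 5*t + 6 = (t + 2)*(t^2 - 4*t + 3) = (t - 3)*(t + 2)*(t - 1)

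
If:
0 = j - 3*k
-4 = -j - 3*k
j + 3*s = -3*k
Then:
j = 2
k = 2/3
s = -4/3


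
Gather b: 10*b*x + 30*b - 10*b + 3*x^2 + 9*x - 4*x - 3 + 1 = b*(10*x + 20) + 3*x^2 + 5*x - 2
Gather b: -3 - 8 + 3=-8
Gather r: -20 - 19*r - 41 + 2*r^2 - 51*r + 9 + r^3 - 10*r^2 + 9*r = r^3 - 8*r^2 - 61*r - 52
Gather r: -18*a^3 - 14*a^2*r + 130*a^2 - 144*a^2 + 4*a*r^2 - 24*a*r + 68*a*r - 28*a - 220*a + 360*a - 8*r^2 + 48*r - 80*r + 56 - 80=-18*a^3 - 14*a^2 + 112*a + r^2*(4*a - 8) + r*(-14*a^2 + 44*a - 32) - 24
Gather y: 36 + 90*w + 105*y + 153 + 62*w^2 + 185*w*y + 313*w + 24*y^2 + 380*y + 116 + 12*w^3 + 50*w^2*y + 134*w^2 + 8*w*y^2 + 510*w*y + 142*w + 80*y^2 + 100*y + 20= 12*w^3 + 196*w^2 + 545*w + y^2*(8*w + 104) + y*(50*w^2 + 695*w + 585) + 325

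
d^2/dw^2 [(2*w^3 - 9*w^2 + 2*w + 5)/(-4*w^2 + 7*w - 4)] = 14*(22*w^3 - 72*w^2 + 60*w - 11)/(64*w^6 - 336*w^5 + 780*w^4 - 1015*w^3 + 780*w^2 - 336*w + 64)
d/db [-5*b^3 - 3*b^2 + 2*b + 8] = -15*b^2 - 6*b + 2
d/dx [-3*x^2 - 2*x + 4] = -6*x - 2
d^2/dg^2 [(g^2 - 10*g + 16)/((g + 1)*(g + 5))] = 2*(-16*g^3 + 33*g^2 + 438*g + 821)/(g^6 + 18*g^5 + 123*g^4 + 396*g^3 + 615*g^2 + 450*g + 125)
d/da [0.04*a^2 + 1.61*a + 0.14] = 0.08*a + 1.61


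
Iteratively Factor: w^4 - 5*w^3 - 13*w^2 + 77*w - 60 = (w - 3)*(w^3 - 2*w^2 - 19*w + 20) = (w - 3)*(w - 1)*(w^2 - w - 20) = (w - 5)*(w - 3)*(w - 1)*(w + 4)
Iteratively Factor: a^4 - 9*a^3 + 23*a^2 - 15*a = (a - 5)*(a^3 - 4*a^2 + 3*a) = a*(a - 5)*(a^2 - 4*a + 3) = a*(a - 5)*(a - 1)*(a - 3)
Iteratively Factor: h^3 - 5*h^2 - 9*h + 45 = (h - 5)*(h^2 - 9) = (h - 5)*(h + 3)*(h - 3)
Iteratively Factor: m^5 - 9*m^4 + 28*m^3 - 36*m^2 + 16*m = (m - 2)*(m^4 - 7*m^3 + 14*m^2 - 8*m) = m*(m - 2)*(m^3 - 7*m^2 + 14*m - 8) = m*(m - 2)^2*(m^2 - 5*m + 4) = m*(m - 2)^2*(m - 1)*(m - 4)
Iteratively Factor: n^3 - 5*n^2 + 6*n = (n - 3)*(n^2 - 2*n) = n*(n - 3)*(n - 2)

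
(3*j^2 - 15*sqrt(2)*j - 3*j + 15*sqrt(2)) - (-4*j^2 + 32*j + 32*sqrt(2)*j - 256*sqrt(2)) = 7*j^2 - 47*sqrt(2)*j - 35*j + 271*sqrt(2)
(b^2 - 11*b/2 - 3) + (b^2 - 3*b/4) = 2*b^2 - 25*b/4 - 3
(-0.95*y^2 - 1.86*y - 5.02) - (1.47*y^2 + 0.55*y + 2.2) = -2.42*y^2 - 2.41*y - 7.22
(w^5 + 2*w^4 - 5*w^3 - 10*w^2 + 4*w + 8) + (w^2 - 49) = w^5 + 2*w^4 - 5*w^3 - 9*w^2 + 4*w - 41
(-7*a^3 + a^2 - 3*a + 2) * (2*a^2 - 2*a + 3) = -14*a^5 + 16*a^4 - 29*a^3 + 13*a^2 - 13*a + 6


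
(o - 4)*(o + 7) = o^2 + 3*o - 28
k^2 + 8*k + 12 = (k + 2)*(k + 6)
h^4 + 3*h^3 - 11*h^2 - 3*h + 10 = (h - 2)*(h - 1)*(h + 1)*(h + 5)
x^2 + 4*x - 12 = (x - 2)*(x + 6)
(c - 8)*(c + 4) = c^2 - 4*c - 32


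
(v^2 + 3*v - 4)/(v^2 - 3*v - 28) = (v - 1)/(v - 7)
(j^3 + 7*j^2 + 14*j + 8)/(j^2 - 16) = (j^2 + 3*j + 2)/(j - 4)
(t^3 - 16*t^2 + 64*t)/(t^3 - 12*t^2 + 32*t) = (t - 8)/(t - 4)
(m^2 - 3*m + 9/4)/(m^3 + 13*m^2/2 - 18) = (m - 3/2)/(m^2 + 8*m + 12)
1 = 1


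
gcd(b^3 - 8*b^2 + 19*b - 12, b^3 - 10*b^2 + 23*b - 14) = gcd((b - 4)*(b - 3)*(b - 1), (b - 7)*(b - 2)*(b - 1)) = b - 1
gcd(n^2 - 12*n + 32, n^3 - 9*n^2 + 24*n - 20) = 1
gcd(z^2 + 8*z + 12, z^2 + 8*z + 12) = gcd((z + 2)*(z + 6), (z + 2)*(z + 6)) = z^2 + 8*z + 12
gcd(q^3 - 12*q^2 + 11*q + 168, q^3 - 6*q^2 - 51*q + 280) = q - 8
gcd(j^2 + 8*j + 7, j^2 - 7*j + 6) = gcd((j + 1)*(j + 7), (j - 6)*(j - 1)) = 1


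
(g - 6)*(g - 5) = g^2 - 11*g + 30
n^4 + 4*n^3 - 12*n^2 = n^2*(n - 2)*(n + 6)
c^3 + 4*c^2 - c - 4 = (c - 1)*(c + 1)*(c + 4)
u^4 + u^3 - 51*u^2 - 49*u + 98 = (u - 7)*(u - 1)*(u + 2)*(u + 7)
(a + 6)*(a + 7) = a^2 + 13*a + 42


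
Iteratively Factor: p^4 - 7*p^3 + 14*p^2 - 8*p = (p - 2)*(p^3 - 5*p^2 + 4*p) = p*(p - 2)*(p^2 - 5*p + 4) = p*(p - 2)*(p - 1)*(p - 4)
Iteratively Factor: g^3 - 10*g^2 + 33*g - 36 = (g - 3)*(g^2 - 7*g + 12) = (g - 4)*(g - 3)*(g - 3)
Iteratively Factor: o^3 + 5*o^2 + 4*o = (o)*(o^2 + 5*o + 4) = o*(o + 4)*(o + 1)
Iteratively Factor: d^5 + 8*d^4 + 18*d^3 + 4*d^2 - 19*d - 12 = (d + 1)*(d^4 + 7*d^3 + 11*d^2 - 7*d - 12) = (d - 1)*(d + 1)*(d^3 + 8*d^2 + 19*d + 12) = (d - 1)*(d + 1)*(d + 3)*(d^2 + 5*d + 4) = (d - 1)*(d + 1)*(d + 3)*(d + 4)*(d + 1)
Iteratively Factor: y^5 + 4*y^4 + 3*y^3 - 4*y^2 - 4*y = (y)*(y^4 + 4*y^3 + 3*y^2 - 4*y - 4) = y*(y + 2)*(y^3 + 2*y^2 - y - 2) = y*(y + 2)^2*(y^2 - 1) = y*(y + 1)*(y + 2)^2*(y - 1)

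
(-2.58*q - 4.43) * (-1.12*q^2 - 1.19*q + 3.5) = 2.8896*q^3 + 8.0318*q^2 - 3.7583*q - 15.505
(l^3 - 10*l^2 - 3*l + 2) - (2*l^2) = l^3 - 12*l^2 - 3*l + 2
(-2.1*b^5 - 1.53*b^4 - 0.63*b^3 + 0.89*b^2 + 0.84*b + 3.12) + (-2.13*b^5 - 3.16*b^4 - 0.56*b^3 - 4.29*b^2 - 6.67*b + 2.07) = -4.23*b^5 - 4.69*b^4 - 1.19*b^3 - 3.4*b^2 - 5.83*b + 5.19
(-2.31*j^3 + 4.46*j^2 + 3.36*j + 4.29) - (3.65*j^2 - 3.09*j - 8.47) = -2.31*j^3 + 0.81*j^2 + 6.45*j + 12.76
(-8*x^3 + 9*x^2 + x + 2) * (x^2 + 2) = -8*x^5 + 9*x^4 - 15*x^3 + 20*x^2 + 2*x + 4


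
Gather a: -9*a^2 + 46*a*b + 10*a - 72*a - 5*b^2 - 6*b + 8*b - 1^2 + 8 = -9*a^2 + a*(46*b - 62) - 5*b^2 + 2*b + 7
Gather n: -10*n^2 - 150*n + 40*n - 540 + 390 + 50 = -10*n^2 - 110*n - 100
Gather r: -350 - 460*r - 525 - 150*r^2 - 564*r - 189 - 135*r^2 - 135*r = -285*r^2 - 1159*r - 1064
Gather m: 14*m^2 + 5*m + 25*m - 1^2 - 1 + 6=14*m^2 + 30*m + 4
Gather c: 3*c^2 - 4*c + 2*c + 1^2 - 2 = 3*c^2 - 2*c - 1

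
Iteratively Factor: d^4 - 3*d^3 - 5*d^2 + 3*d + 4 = (d - 1)*(d^3 - 2*d^2 - 7*d - 4) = (d - 4)*(d - 1)*(d^2 + 2*d + 1) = (d - 4)*(d - 1)*(d + 1)*(d + 1)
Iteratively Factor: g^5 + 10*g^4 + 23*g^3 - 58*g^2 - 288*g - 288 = (g + 4)*(g^4 + 6*g^3 - g^2 - 54*g - 72) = (g + 2)*(g + 4)*(g^3 + 4*g^2 - 9*g - 36) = (g + 2)*(g + 3)*(g + 4)*(g^2 + g - 12) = (g + 2)*(g + 3)*(g + 4)^2*(g - 3)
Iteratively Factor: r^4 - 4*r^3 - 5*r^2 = (r + 1)*(r^3 - 5*r^2) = r*(r + 1)*(r^2 - 5*r) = r*(r - 5)*(r + 1)*(r)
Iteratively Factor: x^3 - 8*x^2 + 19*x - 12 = (x - 4)*(x^2 - 4*x + 3) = (x - 4)*(x - 1)*(x - 3)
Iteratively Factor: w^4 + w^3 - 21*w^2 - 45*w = (w + 3)*(w^3 - 2*w^2 - 15*w) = (w + 3)^2*(w^2 - 5*w) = (w - 5)*(w + 3)^2*(w)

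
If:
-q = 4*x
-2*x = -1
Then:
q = -2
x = 1/2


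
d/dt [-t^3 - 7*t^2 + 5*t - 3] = -3*t^2 - 14*t + 5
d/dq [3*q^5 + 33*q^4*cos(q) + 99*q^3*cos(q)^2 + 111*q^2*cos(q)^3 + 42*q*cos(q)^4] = -33*q^4*sin(q) + 15*q^4 - 99*q^3*sin(2*q) + 132*q^3*cos(q) - 333*q^2*sin(q)*cos(q)^2 + 297*q^2*cos(q)^2 - 168*q*sin(q)*cos(q)^3 + 222*q*cos(q)^3 + 42*cos(q)^4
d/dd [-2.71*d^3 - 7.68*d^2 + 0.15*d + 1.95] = -8.13*d^2 - 15.36*d + 0.15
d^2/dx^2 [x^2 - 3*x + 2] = 2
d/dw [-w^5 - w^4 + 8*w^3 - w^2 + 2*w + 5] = -5*w^4 - 4*w^3 + 24*w^2 - 2*w + 2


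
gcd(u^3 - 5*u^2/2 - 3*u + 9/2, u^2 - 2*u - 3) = u - 3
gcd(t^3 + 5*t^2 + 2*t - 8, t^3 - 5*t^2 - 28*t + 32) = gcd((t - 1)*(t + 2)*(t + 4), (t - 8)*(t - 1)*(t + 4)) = t^2 + 3*t - 4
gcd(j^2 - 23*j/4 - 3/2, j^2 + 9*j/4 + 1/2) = j + 1/4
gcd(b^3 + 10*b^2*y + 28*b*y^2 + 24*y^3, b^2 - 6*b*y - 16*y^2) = b + 2*y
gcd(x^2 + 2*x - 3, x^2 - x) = x - 1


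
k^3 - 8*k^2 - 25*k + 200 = (k - 8)*(k - 5)*(k + 5)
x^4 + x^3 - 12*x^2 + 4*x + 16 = (x - 2)^2*(x + 1)*(x + 4)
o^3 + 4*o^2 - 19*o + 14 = (o - 2)*(o - 1)*(o + 7)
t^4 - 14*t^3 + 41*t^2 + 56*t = t*(t - 8)*(t - 7)*(t + 1)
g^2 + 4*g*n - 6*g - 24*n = (g - 6)*(g + 4*n)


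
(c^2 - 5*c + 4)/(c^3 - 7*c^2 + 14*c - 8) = 1/(c - 2)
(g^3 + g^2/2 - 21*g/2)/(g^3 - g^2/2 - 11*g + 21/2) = g/(g - 1)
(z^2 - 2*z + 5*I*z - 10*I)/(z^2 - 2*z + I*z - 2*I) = (z + 5*I)/(z + I)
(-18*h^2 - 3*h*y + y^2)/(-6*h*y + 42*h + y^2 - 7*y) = (3*h + y)/(y - 7)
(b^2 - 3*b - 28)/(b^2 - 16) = (b - 7)/(b - 4)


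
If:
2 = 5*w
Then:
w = 2/5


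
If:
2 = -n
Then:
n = -2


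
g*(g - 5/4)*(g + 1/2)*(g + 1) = g^4 + g^3/4 - 11*g^2/8 - 5*g/8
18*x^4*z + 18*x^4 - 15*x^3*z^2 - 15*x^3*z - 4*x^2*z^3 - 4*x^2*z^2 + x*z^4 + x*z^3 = (-6*x + z)*(-x + z)*(3*x + z)*(x*z + x)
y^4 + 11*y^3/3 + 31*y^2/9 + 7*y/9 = y*(y + 1/3)*(y + 1)*(y + 7/3)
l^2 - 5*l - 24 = (l - 8)*(l + 3)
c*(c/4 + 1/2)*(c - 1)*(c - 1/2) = c^4/4 + c^3/8 - 5*c^2/8 + c/4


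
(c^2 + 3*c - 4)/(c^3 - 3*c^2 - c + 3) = (c + 4)/(c^2 - 2*c - 3)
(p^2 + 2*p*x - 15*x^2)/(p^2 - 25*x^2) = (-p + 3*x)/(-p + 5*x)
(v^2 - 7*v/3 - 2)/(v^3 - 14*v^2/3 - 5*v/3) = (-3*v^2 + 7*v + 6)/(v*(-3*v^2 + 14*v + 5))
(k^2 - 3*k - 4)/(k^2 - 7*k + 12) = (k + 1)/(k - 3)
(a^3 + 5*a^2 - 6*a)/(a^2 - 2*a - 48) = a*(a - 1)/(a - 8)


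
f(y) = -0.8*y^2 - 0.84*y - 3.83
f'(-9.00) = 13.56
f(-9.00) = -61.07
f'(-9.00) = 13.56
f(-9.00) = -61.07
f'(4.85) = -8.60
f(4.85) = -26.72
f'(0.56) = -1.74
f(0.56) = -4.55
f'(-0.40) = -0.20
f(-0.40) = -3.62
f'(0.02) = -0.87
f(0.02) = -3.85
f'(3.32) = -6.15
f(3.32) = -15.44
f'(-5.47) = 7.91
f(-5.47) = -23.17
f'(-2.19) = 2.66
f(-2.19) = -5.83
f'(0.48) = -1.61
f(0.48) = -4.42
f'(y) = -1.6*y - 0.84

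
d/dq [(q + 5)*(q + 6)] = 2*q + 11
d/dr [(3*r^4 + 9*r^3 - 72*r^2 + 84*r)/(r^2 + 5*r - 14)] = 6*r - 6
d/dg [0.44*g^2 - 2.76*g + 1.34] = 0.88*g - 2.76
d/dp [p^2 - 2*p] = 2*p - 2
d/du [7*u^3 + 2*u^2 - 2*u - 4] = 21*u^2 + 4*u - 2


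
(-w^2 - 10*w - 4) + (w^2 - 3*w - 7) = -13*w - 11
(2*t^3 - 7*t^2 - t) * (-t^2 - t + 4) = -2*t^5 + 5*t^4 + 16*t^3 - 27*t^2 - 4*t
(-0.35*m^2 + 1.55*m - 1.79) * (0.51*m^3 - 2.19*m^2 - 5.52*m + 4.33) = -0.1785*m^5 + 1.557*m^4 - 2.3754*m^3 - 6.1514*m^2 + 16.5923*m - 7.7507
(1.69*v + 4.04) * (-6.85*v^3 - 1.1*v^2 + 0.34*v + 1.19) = -11.5765*v^4 - 29.533*v^3 - 3.8694*v^2 + 3.3847*v + 4.8076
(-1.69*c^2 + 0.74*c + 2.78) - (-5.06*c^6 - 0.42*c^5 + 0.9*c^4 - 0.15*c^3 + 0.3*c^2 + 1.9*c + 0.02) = 5.06*c^6 + 0.42*c^5 - 0.9*c^4 + 0.15*c^3 - 1.99*c^2 - 1.16*c + 2.76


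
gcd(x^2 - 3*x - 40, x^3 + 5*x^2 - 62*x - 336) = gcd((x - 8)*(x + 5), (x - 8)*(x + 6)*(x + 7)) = x - 8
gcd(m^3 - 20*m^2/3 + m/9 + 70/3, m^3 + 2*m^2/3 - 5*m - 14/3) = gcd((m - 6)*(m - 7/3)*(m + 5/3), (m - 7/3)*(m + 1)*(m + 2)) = m - 7/3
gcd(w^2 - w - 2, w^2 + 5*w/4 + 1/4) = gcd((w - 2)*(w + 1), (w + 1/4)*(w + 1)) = w + 1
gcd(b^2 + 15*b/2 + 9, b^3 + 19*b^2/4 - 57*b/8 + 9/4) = b + 6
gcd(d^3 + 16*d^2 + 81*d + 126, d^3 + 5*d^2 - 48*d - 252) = d + 6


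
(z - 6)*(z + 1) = z^2 - 5*z - 6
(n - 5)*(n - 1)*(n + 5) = n^3 - n^2 - 25*n + 25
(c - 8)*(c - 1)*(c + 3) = c^3 - 6*c^2 - 19*c + 24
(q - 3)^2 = q^2 - 6*q + 9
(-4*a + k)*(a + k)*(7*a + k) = -28*a^3 - 25*a^2*k + 4*a*k^2 + k^3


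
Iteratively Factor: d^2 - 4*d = (d - 4)*(d)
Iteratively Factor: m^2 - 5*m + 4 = (m - 4)*(m - 1)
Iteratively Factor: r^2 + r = (r)*(r + 1)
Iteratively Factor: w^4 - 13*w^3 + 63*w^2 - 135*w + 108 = (w - 3)*(w^3 - 10*w^2 + 33*w - 36) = (w - 3)^2*(w^2 - 7*w + 12) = (w - 4)*(w - 3)^2*(w - 3)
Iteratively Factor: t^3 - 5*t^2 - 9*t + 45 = (t - 5)*(t^2 - 9) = (t - 5)*(t - 3)*(t + 3)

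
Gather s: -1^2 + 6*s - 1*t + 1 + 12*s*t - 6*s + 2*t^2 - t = 12*s*t + 2*t^2 - 2*t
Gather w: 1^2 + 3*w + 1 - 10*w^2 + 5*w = -10*w^2 + 8*w + 2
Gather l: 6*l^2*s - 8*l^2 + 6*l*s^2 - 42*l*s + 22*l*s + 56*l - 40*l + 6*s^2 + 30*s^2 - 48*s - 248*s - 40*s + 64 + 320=l^2*(6*s - 8) + l*(6*s^2 - 20*s + 16) + 36*s^2 - 336*s + 384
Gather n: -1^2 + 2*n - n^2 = -n^2 + 2*n - 1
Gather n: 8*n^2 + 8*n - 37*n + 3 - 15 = 8*n^2 - 29*n - 12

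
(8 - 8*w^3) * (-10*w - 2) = 80*w^4 + 16*w^3 - 80*w - 16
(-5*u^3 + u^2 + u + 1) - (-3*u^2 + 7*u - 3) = -5*u^3 + 4*u^2 - 6*u + 4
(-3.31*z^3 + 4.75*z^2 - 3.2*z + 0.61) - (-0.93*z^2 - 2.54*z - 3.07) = -3.31*z^3 + 5.68*z^2 - 0.66*z + 3.68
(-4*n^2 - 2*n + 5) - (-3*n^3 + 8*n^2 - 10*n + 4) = 3*n^3 - 12*n^2 + 8*n + 1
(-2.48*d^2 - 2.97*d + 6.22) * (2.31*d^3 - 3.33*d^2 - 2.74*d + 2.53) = -5.7288*d^5 + 1.3977*d^4 + 31.0535*d^3 - 18.8492*d^2 - 24.5569*d + 15.7366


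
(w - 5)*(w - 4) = w^2 - 9*w + 20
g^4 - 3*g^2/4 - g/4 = g*(g - 1)*(g + 1/2)^2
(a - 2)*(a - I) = a^2 - 2*a - I*a + 2*I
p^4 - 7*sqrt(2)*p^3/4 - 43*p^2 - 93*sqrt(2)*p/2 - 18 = (p - 6*sqrt(2))*(p + 3*sqrt(2))*(sqrt(2)*p/2 + 1)*(sqrt(2)*p + 1/2)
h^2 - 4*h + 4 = (h - 2)^2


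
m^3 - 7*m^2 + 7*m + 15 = (m - 5)*(m - 3)*(m + 1)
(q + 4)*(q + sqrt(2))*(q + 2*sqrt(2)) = q^3 + 4*q^2 + 3*sqrt(2)*q^2 + 4*q + 12*sqrt(2)*q + 16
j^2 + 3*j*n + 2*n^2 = (j + n)*(j + 2*n)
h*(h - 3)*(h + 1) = h^3 - 2*h^2 - 3*h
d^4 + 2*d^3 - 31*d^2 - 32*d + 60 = (d - 5)*(d - 1)*(d + 2)*(d + 6)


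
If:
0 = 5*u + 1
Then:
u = -1/5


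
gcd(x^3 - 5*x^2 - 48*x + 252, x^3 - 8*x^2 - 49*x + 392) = x + 7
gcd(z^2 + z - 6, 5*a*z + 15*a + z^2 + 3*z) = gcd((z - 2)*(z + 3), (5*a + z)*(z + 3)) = z + 3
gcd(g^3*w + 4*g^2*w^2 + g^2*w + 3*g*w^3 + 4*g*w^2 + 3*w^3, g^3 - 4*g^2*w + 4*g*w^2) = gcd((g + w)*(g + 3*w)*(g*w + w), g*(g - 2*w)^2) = 1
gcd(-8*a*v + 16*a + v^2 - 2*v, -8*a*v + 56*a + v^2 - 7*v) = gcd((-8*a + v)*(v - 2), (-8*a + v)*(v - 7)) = -8*a + v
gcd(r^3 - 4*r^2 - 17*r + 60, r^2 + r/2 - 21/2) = r - 3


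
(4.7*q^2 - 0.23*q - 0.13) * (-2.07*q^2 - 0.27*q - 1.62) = -9.729*q^4 - 0.7929*q^3 - 7.2828*q^2 + 0.4077*q + 0.2106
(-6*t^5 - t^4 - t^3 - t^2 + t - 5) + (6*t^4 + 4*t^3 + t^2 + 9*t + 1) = -6*t^5 + 5*t^4 + 3*t^3 + 10*t - 4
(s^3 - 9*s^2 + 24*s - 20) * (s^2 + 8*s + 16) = s^5 - s^4 - 32*s^3 + 28*s^2 + 224*s - 320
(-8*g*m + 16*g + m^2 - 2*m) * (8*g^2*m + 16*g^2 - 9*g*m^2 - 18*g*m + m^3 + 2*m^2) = -64*g^3*m^2 + 256*g^3 + 80*g^2*m^3 - 320*g^2*m - 17*g*m^4 + 68*g*m^2 + m^5 - 4*m^3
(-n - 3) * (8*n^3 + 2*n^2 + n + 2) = -8*n^4 - 26*n^3 - 7*n^2 - 5*n - 6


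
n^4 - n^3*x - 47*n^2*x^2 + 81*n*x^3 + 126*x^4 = (n - 6*x)*(n - 3*x)*(n + x)*(n + 7*x)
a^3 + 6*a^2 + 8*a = a*(a + 2)*(a + 4)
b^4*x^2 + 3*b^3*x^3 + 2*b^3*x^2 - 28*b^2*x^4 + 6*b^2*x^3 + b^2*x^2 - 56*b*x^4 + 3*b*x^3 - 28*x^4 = (b - 4*x)*(b + 7*x)*(b*x + x)^2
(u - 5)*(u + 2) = u^2 - 3*u - 10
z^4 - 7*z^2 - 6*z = z*(z - 3)*(z + 1)*(z + 2)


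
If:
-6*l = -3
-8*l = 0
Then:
No Solution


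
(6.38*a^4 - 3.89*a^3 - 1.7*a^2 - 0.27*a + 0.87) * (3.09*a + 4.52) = 19.7142*a^5 + 16.8175*a^4 - 22.8358*a^3 - 8.5183*a^2 + 1.4679*a + 3.9324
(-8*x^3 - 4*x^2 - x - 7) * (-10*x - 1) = 80*x^4 + 48*x^3 + 14*x^2 + 71*x + 7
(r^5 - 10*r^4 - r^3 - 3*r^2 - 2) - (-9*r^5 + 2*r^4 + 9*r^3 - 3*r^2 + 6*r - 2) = 10*r^5 - 12*r^4 - 10*r^3 - 6*r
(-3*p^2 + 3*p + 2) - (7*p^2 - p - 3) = -10*p^2 + 4*p + 5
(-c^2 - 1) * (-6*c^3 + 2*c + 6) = 6*c^5 + 4*c^3 - 6*c^2 - 2*c - 6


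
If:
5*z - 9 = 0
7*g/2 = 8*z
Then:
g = 144/35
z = 9/5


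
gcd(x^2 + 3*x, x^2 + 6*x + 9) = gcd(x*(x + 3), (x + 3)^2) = x + 3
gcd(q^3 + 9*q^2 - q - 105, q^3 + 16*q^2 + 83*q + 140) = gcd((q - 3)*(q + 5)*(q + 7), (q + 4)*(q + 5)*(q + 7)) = q^2 + 12*q + 35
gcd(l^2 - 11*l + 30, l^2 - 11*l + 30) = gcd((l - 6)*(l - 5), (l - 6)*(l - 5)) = l^2 - 11*l + 30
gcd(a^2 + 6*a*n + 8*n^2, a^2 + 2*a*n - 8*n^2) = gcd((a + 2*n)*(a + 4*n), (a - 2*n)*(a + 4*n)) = a + 4*n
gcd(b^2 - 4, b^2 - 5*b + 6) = b - 2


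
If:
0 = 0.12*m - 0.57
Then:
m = 4.75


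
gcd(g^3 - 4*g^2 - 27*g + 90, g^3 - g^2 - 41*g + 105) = g - 3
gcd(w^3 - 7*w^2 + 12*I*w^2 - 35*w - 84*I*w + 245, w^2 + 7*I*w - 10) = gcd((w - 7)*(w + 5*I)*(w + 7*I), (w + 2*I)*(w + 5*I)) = w + 5*I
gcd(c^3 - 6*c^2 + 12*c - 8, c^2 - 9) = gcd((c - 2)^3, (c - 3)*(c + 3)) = 1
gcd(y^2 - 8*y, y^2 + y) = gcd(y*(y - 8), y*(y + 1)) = y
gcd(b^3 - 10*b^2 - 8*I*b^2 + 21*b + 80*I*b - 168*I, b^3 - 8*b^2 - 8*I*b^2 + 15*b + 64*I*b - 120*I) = b^2 + b*(-3 - 8*I) + 24*I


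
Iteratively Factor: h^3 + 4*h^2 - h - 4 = (h + 4)*(h^2 - 1) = (h + 1)*(h + 4)*(h - 1)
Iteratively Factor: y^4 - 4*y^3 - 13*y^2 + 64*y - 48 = (y - 1)*(y^3 - 3*y^2 - 16*y + 48) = (y - 1)*(y + 4)*(y^2 - 7*y + 12) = (y - 4)*(y - 1)*(y + 4)*(y - 3)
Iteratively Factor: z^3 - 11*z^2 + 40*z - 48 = (z - 3)*(z^2 - 8*z + 16) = (z - 4)*(z - 3)*(z - 4)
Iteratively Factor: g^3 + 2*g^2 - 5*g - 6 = (g + 3)*(g^2 - g - 2) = (g + 1)*(g + 3)*(g - 2)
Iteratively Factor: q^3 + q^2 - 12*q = (q)*(q^2 + q - 12) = q*(q + 4)*(q - 3)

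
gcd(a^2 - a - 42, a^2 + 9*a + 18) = a + 6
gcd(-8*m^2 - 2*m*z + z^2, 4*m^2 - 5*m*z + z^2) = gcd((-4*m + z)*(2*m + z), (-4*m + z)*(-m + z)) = -4*m + z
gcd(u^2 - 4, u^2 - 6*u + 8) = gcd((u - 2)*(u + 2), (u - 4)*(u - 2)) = u - 2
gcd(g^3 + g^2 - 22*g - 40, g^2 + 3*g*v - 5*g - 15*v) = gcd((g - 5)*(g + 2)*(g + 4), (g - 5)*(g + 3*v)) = g - 5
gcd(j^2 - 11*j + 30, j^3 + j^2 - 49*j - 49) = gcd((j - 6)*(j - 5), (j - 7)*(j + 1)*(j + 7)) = 1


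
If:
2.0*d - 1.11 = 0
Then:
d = 0.56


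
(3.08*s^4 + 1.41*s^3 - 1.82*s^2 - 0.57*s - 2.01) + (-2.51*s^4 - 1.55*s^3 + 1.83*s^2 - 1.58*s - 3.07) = 0.57*s^4 - 0.14*s^3 + 0.01*s^2 - 2.15*s - 5.08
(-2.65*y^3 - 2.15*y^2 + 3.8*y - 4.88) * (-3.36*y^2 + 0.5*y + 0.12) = 8.904*y^5 + 5.899*y^4 - 14.161*y^3 + 18.0388*y^2 - 1.984*y - 0.5856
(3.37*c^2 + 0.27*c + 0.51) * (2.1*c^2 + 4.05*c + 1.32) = 7.077*c^4 + 14.2155*c^3 + 6.6129*c^2 + 2.4219*c + 0.6732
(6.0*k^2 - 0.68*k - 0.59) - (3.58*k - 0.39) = 6.0*k^2 - 4.26*k - 0.2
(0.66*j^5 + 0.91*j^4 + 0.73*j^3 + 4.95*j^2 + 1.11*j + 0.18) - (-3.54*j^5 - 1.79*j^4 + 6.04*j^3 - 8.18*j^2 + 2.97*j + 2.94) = 4.2*j^5 + 2.7*j^4 - 5.31*j^3 + 13.13*j^2 - 1.86*j - 2.76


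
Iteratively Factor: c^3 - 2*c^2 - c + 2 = (c - 2)*(c^2 - 1) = (c - 2)*(c + 1)*(c - 1)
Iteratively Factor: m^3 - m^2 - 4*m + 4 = (m - 2)*(m^2 + m - 2) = (m - 2)*(m + 2)*(m - 1)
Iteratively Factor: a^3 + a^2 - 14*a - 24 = (a + 2)*(a^2 - a - 12) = (a - 4)*(a + 2)*(a + 3)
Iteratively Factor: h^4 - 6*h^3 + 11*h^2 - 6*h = (h - 2)*(h^3 - 4*h^2 + 3*h) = (h - 3)*(h - 2)*(h^2 - h) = h*(h - 3)*(h - 2)*(h - 1)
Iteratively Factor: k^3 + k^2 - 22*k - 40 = (k + 4)*(k^2 - 3*k - 10) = (k + 2)*(k + 4)*(k - 5)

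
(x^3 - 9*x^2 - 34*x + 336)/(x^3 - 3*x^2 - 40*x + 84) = (x - 8)/(x - 2)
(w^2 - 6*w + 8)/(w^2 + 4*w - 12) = (w - 4)/(w + 6)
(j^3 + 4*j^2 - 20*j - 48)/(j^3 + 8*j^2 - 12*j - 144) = (j + 2)/(j + 6)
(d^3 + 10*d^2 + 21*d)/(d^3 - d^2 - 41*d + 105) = d*(d + 3)/(d^2 - 8*d + 15)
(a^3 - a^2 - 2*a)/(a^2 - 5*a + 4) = a*(a^2 - a - 2)/(a^2 - 5*a + 4)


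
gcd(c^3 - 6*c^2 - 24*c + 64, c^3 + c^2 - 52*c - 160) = c^2 - 4*c - 32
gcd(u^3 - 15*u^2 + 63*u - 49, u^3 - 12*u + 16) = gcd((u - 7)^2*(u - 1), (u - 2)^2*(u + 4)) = 1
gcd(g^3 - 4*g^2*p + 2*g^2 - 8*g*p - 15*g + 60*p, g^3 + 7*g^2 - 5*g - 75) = g^2 + 2*g - 15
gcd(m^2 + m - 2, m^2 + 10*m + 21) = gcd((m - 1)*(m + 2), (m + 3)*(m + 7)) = 1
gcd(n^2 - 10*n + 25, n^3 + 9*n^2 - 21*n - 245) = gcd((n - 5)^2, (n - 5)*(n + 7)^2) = n - 5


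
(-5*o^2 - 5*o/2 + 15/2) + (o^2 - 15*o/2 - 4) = -4*o^2 - 10*o + 7/2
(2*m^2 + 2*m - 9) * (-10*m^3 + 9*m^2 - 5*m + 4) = -20*m^5 - 2*m^4 + 98*m^3 - 83*m^2 + 53*m - 36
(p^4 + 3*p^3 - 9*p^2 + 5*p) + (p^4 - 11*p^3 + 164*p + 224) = 2*p^4 - 8*p^3 - 9*p^2 + 169*p + 224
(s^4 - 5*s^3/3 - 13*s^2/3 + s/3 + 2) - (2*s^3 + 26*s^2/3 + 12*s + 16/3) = s^4 - 11*s^3/3 - 13*s^2 - 35*s/3 - 10/3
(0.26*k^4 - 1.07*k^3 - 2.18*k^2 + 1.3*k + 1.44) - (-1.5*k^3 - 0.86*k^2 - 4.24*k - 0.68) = 0.26*k^4 + 0.43*k^3 - 1.32*k^2 + 5.54*k + 2.12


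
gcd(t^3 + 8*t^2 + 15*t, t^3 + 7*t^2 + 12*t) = t^2 + 3*t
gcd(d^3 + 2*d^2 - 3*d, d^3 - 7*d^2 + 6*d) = d^2 - d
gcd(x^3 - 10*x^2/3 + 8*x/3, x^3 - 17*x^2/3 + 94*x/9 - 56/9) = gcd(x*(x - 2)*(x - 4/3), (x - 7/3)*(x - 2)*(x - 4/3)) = x^2 - 10*x/3 + 8/3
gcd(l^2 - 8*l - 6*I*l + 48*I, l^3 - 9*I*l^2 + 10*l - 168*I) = l - 6*I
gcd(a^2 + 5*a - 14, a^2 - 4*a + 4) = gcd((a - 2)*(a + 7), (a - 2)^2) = a - 2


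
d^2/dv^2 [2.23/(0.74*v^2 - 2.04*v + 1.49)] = (-2.442296*v^2 + 6.732816*v + 2.23*(1.48*v - 2.04)*(2.96*v - 4.08) - 4.917596)/(0.74*v^2 - 2.04*v + 1.49)^3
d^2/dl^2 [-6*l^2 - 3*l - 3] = -12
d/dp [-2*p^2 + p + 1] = 1 - 4*p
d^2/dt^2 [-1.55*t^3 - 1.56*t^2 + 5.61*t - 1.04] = -9.3*t - 3.12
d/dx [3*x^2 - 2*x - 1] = 6*x - 2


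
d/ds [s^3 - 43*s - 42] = 3*s^2 - 43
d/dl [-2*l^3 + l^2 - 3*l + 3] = -6*l^2 + 2*l - 3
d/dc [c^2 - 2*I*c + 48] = 2*c - 2*I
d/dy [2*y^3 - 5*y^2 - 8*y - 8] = 6*y^2 - 10*y - 8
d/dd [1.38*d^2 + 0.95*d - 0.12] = 2.76*d + 0.95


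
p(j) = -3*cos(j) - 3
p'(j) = 3*sin(j)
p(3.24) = -0.01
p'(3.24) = -0.29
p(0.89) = -4.89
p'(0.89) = 2.33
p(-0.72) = -5.26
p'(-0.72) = -1.98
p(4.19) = -1.50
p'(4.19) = -2.60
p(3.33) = -0.05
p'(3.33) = -0.56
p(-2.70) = -0.29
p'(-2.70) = -1.28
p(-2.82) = -0.15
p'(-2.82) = -0.95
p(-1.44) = -3.39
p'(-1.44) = -2.97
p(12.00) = -5.53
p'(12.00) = -1.61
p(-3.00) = -0.03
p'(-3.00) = -0.42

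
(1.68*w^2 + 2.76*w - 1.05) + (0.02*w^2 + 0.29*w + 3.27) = 1.7*w^2 + 3.05*w + 2.22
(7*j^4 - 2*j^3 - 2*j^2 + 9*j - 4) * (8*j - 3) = 56*j^5 - 37*j^4 - 10*j^3 + 78*j^2 - 59*j + 12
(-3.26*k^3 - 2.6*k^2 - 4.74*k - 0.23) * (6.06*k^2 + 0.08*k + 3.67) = -19.7556*k^5 - 16.0168*k^4 - 40.8966*k^3 - 11.315*k^2 - 17.4142*k - 0.8441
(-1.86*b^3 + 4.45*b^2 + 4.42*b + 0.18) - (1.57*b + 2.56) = -1.86*b^3 + 4.45*b^2 + 2.85*b - 2.38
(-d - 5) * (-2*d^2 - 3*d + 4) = 2*d^3 + 13*d^2 + 11*d - 20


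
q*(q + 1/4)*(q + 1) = q^3 + 5*q^2/4 + q/4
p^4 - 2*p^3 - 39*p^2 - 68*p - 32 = (p - 8)*(p + 1)^2*(p + 4)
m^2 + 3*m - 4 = (m - 1)*(m + 4)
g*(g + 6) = g^2 + 6*g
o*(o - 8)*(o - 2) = o^3 - 10*o^2 + 16*o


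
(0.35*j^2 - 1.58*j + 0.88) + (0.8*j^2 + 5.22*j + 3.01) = 1.15*j^2 + 3.64*j + 3.89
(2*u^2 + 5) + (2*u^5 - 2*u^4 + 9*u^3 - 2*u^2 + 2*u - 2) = 2*u^5 - 2*u^4 + 9*u^3 + 2*u + 3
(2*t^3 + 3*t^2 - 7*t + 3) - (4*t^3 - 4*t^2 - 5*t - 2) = -2*t^3 + 7*t^2 - 2*t + 5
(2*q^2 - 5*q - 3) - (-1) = 2*q^2 - 5*q - 2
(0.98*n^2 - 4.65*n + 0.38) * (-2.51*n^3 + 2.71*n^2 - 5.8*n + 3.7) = -2.4598*n^5 + 14.3273*n^4 - 19.2393*n^3 + 31.6258*n^2 - 19.409*n + 1.406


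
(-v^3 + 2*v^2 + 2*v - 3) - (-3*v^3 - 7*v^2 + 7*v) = 2*v^3 + 9*v^2 - 5*v - 3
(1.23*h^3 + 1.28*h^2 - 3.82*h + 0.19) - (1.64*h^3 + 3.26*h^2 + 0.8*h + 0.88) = -0.41*h^3 - 1.98*h^2 - 4.62*h - 0.69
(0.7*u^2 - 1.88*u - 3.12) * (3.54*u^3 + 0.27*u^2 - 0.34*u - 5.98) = 2.478*u^5 - 6.4662*u^4 - 11.7904*u^3 - 4.3892*u^2 + 12.3032*u + 18.6576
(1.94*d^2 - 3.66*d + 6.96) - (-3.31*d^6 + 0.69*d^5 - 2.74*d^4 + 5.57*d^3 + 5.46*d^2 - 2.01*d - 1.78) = 3.31*d^6 - 0.69*d^5 + 2.74*d^4 - 5.57*d^3 - 3.52*d^2 - 1.65*d + 8.74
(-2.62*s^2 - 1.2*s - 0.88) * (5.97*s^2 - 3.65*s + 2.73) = -15.6414*s^4 + 2.399*s^3 - 8.0262*s^2 - 0.0640000000000001*s - 2.4024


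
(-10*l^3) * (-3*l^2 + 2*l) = 30*l^5 - 20*l^4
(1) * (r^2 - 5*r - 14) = r^2 - 5*r - 14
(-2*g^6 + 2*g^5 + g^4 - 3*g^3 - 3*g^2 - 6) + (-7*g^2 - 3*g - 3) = -2*g^6 + 2*g^5 + g^4 - 3*g^3 - 10*g^2 - 3*g - 9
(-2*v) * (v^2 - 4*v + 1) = -2*v^3 + 8*v^2 - 2*v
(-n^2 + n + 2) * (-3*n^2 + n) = 3*n^4 - 4*n^3 - 5*n^2 + 2*n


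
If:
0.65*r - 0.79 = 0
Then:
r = 1.22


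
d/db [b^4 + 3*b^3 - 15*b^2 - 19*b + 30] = 4*b^3 + 9*b^2 - 30*b - 19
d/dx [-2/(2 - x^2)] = -4*x/(x^2 - 2)^2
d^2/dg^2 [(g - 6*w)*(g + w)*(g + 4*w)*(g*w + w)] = 2*w*(6*g^2 - 3*g*w + 3*g - 26*w^2 - w)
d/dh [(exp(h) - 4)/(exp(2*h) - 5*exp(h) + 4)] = -exp(h)/(exp(2*h) - 2*exp(h) + 1)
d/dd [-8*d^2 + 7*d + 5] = 7 - 16*d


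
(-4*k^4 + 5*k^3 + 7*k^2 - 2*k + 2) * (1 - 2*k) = 8*k^5 - 14*k^4 - 9*k^3 + 11*k^2 - 6*k + 2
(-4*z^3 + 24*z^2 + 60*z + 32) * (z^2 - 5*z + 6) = -4*z^5 + 44*z^4 - 84*z^3 - 124*z^2 + 200*z + 192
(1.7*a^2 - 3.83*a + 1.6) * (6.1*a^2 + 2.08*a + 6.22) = 10.37*a^4 - 19.827*a^3 + 12.3676*a^2 - 20.4946*a + 9.952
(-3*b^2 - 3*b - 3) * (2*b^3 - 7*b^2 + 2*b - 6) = -6*b^5 + 15*b^4 + 9*b^3 + 33*b^2 + 12*b + 18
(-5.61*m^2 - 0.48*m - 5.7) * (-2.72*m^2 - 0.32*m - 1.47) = 15.2592*m^4 + 3.1008*m^3 + 23.9043*m^2 + 2.5296*m + 8.379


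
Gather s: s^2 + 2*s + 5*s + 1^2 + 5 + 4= s^2 + 7*s + 10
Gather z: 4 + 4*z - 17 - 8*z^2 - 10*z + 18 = -8*z^2 - 6*z + 5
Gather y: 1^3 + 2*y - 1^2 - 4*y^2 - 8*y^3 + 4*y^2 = -8*y^3 + 2*y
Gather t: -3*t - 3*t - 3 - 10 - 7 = -6*t - 20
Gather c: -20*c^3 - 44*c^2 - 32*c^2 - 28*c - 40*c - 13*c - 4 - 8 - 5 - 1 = -20*c^3 - 76*c^2 - 81*c - 18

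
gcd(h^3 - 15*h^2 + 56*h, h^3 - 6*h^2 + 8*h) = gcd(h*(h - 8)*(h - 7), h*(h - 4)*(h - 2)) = h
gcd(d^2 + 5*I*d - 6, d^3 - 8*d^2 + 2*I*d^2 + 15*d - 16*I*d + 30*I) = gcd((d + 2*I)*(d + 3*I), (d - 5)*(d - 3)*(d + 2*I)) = d + 2*I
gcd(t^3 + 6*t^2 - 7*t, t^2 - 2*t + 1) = t - 1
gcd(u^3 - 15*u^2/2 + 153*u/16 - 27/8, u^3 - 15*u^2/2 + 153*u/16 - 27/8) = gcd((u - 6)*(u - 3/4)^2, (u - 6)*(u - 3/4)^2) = u^3 - 15*u^2/2 + 153*u/16 - 27/8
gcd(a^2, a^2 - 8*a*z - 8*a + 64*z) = 1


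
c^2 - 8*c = c*(c - 8)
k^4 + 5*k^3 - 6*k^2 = k^2*(k - 1)*(k + 6)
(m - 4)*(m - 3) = m^2 - 7*m + 12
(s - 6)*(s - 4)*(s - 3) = s^3 - 13*s^2 + 54*s - 72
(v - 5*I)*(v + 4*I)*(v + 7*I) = v^3 + 6*I*v^2 + 27*v + 140*I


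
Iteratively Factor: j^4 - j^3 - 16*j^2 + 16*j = (j)*(j^3 - j^2 - 16*j + 16) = j*(j - 4)*(j^2 + 3*j - 4) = j*(j - 4)*(j + 4)*(j - 1)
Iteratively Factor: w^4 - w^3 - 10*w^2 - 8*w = (w + 2)*(w^3 - 3*w^2 - 4*w) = (w + 1)*(w + 2)*(w^2 - 4*w) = (w - 4)*(w + 1)*(w + 2)*(w)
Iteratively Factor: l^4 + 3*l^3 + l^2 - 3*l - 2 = (l - 1)*(l^3 + 4*l^2 + 5*l + 2) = (l - 1)*(l + 2)*(l^2 + 2*l + 1) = (l - 1)*(l + 1)*(l + 2)*(l + 1)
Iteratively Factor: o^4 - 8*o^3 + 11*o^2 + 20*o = (o - 5)*(o^3 - 3*o^2 - 4*o) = o*(o - 5)*(o^2 - 3*o - 4) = o*(o - 5)*(o - 4)*(o + 1)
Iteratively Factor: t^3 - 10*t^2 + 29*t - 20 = (t - 4)*(t^2 - 6*t + 5) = (t - 5)*(t - 4)*(t - 1)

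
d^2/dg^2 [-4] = 0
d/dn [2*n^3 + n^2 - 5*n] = 6*n^2 + 2*n - 5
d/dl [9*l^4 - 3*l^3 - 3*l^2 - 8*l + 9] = 36*l^3 - 9*l^2 - 6*l - 8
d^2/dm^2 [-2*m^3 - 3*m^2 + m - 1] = -12*m - 6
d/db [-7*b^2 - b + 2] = -14*b - 1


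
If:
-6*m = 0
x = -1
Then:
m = 0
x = -1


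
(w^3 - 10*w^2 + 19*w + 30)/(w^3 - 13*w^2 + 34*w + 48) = (w - 5)/(w - 8)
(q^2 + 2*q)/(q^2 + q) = (q + 2)/(q + 1)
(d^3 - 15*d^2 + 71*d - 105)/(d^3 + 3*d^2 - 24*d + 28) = (d^3 - 15*d^2 + 71*d - 105)/(d^3 + 3*d^2 - 24*d + 28)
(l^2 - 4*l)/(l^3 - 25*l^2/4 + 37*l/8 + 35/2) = 8*l/(8*l^2 - 18*l - 35)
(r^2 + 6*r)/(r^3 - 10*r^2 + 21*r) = (r + 6)/(r^2 - 10*r + 21)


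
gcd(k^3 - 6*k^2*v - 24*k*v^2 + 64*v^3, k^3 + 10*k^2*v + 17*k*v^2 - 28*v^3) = k + 4*v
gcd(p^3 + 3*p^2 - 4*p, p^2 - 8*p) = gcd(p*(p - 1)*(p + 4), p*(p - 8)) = p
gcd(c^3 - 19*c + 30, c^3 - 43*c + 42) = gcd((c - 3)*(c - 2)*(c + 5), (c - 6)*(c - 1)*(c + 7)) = 1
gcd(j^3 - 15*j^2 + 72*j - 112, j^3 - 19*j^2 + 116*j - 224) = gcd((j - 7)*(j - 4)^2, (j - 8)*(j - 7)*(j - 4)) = j^2 - 11*j + 28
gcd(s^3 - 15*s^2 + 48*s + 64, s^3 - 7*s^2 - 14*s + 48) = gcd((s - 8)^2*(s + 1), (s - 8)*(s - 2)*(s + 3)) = s - 8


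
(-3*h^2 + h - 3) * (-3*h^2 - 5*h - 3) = 9*h^4 + 12*h^3 + 13*h^2 + 12*h + 9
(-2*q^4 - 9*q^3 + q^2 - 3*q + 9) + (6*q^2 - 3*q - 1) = -2*q^4 - 9*q^3 + 7*q^2 - 6*q + 8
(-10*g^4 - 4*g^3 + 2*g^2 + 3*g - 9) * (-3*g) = 30*g^5 + 12*g^4 - 6*g^3 - 9*g^2 + 27*g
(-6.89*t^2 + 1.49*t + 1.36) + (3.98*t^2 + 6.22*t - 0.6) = -2.91*t^2 + 7.71*t + 0.76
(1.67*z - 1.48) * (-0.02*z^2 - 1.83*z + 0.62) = -0.0334*z^3 - 3.0265*z^2 + 3.7438*z - 0.9176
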